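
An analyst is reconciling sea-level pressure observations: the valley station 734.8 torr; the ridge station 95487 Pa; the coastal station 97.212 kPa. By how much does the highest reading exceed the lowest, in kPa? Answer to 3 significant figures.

2.48 kPa

the valley station: 734.8 mmHg = 97.9653 kPa.
the ridge station: 95487 Pa = 95.4870 kPa.
Spread: 97.9653 − 95.4870 = 2.48 kPa.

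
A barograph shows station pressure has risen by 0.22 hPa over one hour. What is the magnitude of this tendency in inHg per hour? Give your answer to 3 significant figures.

0.22 hPa / 1 h × 0.02953 inHg/hPa = 0.00650 inHg/h.

0.00650 inHg per hour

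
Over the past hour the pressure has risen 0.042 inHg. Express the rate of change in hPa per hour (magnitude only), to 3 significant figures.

0.042 inHg / 1 h × 33.8639 hPa/inHg = 1.42 hPa/h.

1.42 hPa per hour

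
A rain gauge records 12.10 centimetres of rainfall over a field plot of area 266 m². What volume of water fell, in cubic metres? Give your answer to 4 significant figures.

Depth: 12.10 cm × 10 = 121 mm.
1 mm over 1 m² is 1 L, so volume = 121 × 266 = 32186 L = 32.19 m³.

32.19 cubic metres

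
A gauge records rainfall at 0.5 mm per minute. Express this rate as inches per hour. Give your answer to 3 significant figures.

1.18 in/hour

0.5 mm/minute × 0.0393701 in/mm × 60 minute/hour = 1.18 in/hour.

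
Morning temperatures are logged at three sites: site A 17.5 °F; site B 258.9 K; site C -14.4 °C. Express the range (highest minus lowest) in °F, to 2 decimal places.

site A: 17.5 °F = -8.056 °C.
site B: 258.9 K = -14.250 °C.
Spread: (-8.056) − (-14.400) = 6.344 °C = 11.42 °F.

11.42 °F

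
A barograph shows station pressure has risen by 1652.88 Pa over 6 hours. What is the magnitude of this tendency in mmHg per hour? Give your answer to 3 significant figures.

1652.88 Pa / 6 h × 0.00750062 mmHg/Pa = 2.07 mmHg/h.

2.07 mmHg per hour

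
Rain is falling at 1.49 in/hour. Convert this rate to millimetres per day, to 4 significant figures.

1.49 in/hour × 25.4 mm/in × 24 hour/day = 908.3 mm/day.

908.3 mm/day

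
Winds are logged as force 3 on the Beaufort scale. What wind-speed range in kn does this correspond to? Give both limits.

Beaufort 3 (gentle breeze) spans 7–10 knots.

7 to 10 kt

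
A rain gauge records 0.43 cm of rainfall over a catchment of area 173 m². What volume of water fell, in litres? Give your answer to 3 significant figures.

Depth: 0.43 cm × 10 = 4.3 mm.
1 mm over 1 m² is 1 L, so volume = 4.3 × 173 = 743.9 L ≈ 744 L.

744 litres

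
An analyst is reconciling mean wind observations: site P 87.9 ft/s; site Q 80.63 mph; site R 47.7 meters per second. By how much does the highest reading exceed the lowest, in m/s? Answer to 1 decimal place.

site P: 87.9 ft/s = 26.792 m/s.
site Q: 80.63 mph = 36.045 m/s.
Spread: 47.700 − 26.792 = 20.9 m/s.

20.9 m/s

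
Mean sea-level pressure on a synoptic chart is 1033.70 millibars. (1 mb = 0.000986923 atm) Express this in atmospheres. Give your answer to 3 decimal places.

1 mb = 0.000986923 atm, so 1033.70 × 0.000986923 = 1.020 atm.

1.020 atm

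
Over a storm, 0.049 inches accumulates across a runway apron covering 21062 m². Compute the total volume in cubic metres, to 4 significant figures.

26.21 cubic metres

Depth: 0.049 in × 25.4 = 1.2446 mm.
1 mm over 1 m² is 1 L, so volume = 1.2446 × 21062 = 26213.765 L = 26.21 m³.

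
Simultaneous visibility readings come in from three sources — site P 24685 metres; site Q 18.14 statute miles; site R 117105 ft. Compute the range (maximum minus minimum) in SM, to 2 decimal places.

6.84 SM

site P: 24685 m = 15.3385 SM.
site R: 117105 ft = 22.1790 SM.
Spread: 22.1790 − 15.3385 = 6.84 SM.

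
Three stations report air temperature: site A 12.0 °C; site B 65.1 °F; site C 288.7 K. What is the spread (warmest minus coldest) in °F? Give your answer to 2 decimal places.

site B: 65.1 °F = 18.389 °C.
site C: 288.7 K = 15.550 °C.
Spread: 18.389 − 12.000 = 6.389 °C = 11.50 °F.

11.50 °F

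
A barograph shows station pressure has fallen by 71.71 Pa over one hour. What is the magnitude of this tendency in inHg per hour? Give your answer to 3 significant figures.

0.0212 inHg per hour

71.71 Pa / 1 h × 0.0002953 inHg/Pa = 0.0212 inHg/h.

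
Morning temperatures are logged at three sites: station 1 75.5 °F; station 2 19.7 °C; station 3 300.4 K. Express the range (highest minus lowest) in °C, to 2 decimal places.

station 1: 75.5 °F = 24.167 °C.
station 3: 300.4 K = 27.250 °C.
Spread: 27.250 − 19.700 = 7.550 °C.

7.55 °C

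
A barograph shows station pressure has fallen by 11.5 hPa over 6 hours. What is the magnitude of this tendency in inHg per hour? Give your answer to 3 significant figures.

11.5 hPa / 6 h × 0.02953 inHg/hPa = 0.0566 inHg/h.

0.0566 inHg per hour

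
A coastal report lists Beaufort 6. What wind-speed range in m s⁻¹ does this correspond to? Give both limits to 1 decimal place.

10.8 to 13.8 m/s

Beaufort 6 (strong breeze) spans 10.8–13.8 m/s.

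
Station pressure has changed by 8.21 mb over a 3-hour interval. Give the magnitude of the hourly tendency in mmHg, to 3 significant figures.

8.21 mb / 3 h × 0.750062 mmHg/mb = 2.05 mmHg/h.

2.05 mmHg per hour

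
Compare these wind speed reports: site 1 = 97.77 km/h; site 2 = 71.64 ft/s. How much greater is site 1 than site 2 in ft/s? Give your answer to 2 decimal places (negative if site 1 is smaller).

17.46 ft/s

site 1: 97.77 km/h = 89.1021 ft/s.
Difference: 89.1021 − 71.6400 = 17.46 ft/s.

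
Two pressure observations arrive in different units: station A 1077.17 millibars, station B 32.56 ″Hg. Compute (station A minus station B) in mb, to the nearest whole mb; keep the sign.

station B: 32.56 inHg = 1102.61 mb.
Difference: 1077.17 − 1102.61 = -25 mb.

-25 mb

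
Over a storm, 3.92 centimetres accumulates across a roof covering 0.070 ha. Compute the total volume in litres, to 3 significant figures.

Depth: 3.92 cm × 10 = 39.2 mm.
Area: 0.070 ha = 700 m².
1 mm over 1 m² is 1 L, so volume = 39.2 × 700 = 27440 L ≈ 27400 L.

27400 litres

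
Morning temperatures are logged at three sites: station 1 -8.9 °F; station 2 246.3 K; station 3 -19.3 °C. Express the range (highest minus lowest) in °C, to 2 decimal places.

7.55 °C

station 1: -8.9 °F = -22.722 °C.
station 2: 246.3 K = -26.850 °C.
Spread: (-19.300) − (-26.850) = 7.550 °C.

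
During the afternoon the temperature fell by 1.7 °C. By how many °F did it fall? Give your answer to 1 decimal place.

3.1 °F

For a temperature change the 32° offset cancels: Δ°F = 1.7 × 1.8 = 3.1 °F.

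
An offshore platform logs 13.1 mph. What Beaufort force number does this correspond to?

13.1 mph = 5.9 m/s, which is Beaufort 4 (moderate breeze, 5.5–7.9 m/s).

Beaufort force 4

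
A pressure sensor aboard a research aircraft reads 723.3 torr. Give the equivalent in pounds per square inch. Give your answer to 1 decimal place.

1 mmHg = 0.0193368 psi, so 723.3 × 0.0193368 = 14.0 psi.

14.0 psi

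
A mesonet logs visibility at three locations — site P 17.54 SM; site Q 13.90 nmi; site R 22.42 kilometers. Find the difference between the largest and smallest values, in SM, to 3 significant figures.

site Q: 13.90 nmi = 15.9958 SM.
site R: 22.42 km = 13.9311 SM.
Spread: 17.5400 − 13.9311 = 3.61 SM.

3.61 SM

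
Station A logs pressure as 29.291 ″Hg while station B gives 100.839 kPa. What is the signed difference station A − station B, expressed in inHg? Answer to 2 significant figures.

station B: 100.839 kPa = 29.7777 inHg.
Difference: 29.2910 − 29.7777 = -0.49 inHg.

-0.49 inHg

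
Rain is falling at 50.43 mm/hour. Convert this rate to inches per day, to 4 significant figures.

50.43 mm/hour × 0.0393701 in/mm × 24 hour/day = 47.65 in/day.

47.65 in/day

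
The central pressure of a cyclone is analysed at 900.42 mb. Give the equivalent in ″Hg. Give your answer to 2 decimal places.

26.59 inHg

1 mb = 0.02953 inHg, so 900.42 × 0.02953 = 26.59 inHg.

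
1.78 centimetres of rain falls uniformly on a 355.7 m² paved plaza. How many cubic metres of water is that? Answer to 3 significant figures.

Depth: 1.78 cm × 10 = 17.8 mm.
1 mm over 1 m² is 1 L, so volume = 17.8 × 355.7 = 6331.46 L = 6.33 m³.

6.33 cubic metres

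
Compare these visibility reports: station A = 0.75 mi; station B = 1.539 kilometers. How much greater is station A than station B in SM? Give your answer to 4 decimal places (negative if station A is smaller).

station B: 1.539 km = 0.956290 SM.
Difference: 0.750000 − 0.956290 = -0.2063 SM.

-0.2063 SM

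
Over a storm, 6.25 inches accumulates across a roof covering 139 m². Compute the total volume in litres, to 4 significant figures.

Depth: 6.25 in × 25.4 = 158.75 mm.
1 mm over 1 m² is 1 L, so volume = 158.75 × 139 = 22066.25 L ≈ 22070 L.

22070 litres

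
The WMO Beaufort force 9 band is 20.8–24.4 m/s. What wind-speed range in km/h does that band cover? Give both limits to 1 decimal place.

74.9 to 87.8 km/h

20.8–24.4 m/s × 3.6 = 74.9–87.8 km/h.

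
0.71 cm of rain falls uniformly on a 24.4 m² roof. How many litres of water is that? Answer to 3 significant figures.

Depth: 0.71 cm × 10 = 7.1 mm.
1 mm over 1 m² is 1 L, so volume = 7.1 × 24.4 = 173.24 L ≈ 173 L.

173 litres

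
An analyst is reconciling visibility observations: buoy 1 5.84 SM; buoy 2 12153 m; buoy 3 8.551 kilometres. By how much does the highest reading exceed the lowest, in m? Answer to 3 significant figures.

buoy 1: 5.84 SM = 9398.57 m.
buoy 3: 8.551 km = 8551.00 m.
Spread: 12153.00 − 8551.00 = 3600 m.

3600 m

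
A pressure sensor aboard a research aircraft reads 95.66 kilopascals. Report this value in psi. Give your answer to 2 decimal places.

1 kPa = 0.145038 psi, so 95.66 × 0.145038 = 13.87 psi.

13.87 psi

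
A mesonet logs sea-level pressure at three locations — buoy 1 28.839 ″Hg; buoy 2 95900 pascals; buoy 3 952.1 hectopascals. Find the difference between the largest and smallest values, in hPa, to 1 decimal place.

24.5 hPa

buoy 1: 28.839 inHg = 976.601 hPa.
buoy 2: 95900 Pa = 959.000 hPa.
Spread: 976.601 − 952.100 = 24.5 hPa.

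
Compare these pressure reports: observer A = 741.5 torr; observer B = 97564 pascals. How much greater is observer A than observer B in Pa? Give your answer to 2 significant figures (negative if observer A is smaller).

observer A: 741.5 mmHg = 98858.55 Pa.
Difference: 98858.55 − 97564.00 = 1300 Pa.

1300 Pa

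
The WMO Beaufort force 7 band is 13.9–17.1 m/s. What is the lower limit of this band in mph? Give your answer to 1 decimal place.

31.1 mph

13.9–17.1 m/s × 2.237 = 31.1–38.3 mph.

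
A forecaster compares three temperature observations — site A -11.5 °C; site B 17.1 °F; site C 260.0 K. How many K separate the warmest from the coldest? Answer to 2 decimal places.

site B: 17.1 °F = -8.278 °C.
site C: 260.0 K = -13.150 °C.
Spread: (-8.278) − (-13.150) = 4.872 °C.

4.87 K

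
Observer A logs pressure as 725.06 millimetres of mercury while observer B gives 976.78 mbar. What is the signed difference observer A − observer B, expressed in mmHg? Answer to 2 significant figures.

observer B: 976.78 mb = 732.645 mmHg.
Difference: 725.060 − 732.645 = -7.6 mmHg.

-7.6 mmHg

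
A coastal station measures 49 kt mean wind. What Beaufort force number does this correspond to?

Beaufort force 10

49 kt lies in the Beaufort 10 band (storm, 48–55 kt).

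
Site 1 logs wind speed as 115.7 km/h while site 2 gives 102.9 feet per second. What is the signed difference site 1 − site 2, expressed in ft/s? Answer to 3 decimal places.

2.543 ft/s

site 1: 115.7 km/h = 105.44255 ft/s.
Difference: 105.44255 − 102.90000 = 2.543 ft/s.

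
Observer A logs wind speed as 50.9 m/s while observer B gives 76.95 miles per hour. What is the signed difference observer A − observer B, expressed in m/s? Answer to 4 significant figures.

observer B: 76.95 mph = 34.3997 m/s.
Difference: 50.9000 − 34.3997 = 16.50 m/s.

16.50 m/s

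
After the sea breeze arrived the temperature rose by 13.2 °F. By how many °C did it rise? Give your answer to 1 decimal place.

7.3 °C

A change of 1 °C equals a change of 1.8 °F: Δ°C = 13.2 × 0.5556 = 7.3 °C.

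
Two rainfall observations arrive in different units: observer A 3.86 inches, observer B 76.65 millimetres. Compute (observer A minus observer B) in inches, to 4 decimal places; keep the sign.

0.8423 in

observer B: 76.65 mm = 3.017717 in.
Difference: 3.860000 − 3.017717 = 0.8423 in.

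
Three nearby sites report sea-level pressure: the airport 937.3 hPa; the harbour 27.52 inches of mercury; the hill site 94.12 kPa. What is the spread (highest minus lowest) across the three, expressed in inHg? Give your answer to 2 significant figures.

0.27 inHg

the airport: 937.3 hPa = 27.6785 inHg.
the hill site: 94.12 kPa = 27.7936 inHg.
Spread: 27.7936 − 27.5200 = 0.27 inHg.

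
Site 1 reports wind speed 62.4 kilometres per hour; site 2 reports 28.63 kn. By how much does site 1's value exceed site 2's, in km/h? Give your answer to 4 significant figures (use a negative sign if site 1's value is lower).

9.377 km/h

site 2: 28.63 kt = 53.02276 km/h.
Difference: 62.40000 − 53.02276 = 9.377 km/h.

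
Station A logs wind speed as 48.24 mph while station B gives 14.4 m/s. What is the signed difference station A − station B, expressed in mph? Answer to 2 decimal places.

station B: 14.4 m/s = 32.2119 mph.
Difference: 48.2400 − 32.2119 = 16.03 mph.

16.03 mph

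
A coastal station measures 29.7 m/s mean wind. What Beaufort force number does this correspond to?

29.7 m/s lies in the Beaufort 11 band (violent storm, 28.5–32.6 m/s).

Beaufort force 11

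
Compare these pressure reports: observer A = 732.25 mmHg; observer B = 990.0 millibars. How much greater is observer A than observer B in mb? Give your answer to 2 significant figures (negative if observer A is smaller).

observer A: 732.25 mmHg = 976.25 mb.
Difference: 976.25 − 990.00 = -14 mb.

-14 mb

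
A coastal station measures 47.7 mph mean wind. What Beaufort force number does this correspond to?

47.7 mph = 21.3 m/s, which is Beaufort 9 (strong gale, 20.8–24.4 m/s).

Beaufort force 9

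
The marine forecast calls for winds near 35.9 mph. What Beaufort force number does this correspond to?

35.9 mph = 16.0 m/s, which is Beaufort 7 (near gale, 13.9–17.1 m/s).

Beaufort force 7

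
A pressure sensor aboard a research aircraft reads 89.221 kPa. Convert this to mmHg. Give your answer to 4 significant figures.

1 kPa = 7.50062 mmHg, so 89.221 × 7.50062 = 669.2 mmHg.

669.2 mmHg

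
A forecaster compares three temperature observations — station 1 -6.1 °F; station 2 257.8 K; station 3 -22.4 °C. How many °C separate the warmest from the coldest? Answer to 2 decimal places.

7.05 °C

station 1: -6.1 °F = -21.167 °C.
station 2: 257.8 K = -15.350 °C.
Spread: (-15.350) − (-22.400) = 7.050 °C.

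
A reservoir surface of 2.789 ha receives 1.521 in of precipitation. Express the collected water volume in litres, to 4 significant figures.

1077000 litres

Depth: 1.521 in × 25.4 = 38.6334 mm.
Area: 2.789 ha = 27890 m².
1 mm over 1 m² is 1 L, so volume = 38.6334 × 27890 = 1077485.5 L ≈ 1077000 L.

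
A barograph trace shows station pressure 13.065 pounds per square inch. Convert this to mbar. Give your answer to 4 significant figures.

900.8 mb

1 psi = 68.9476 mb, so 13.065 × 68.9476 = 900.8 mb.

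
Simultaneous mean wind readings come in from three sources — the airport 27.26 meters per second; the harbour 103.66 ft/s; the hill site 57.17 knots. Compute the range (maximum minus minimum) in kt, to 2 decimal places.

8.43 kt

the airport: 27.26 m/s = 52.9892 kt.
the harbour: 103.66 ft/s = 61.4169 kt.
Spread: 61.4169 − 52.9892 = 8.43 kt.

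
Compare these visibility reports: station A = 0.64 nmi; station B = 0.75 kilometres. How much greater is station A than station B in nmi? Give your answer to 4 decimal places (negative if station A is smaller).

0.2350 nmi

station B: 0.75 km = 0.404968 nmi.
Difference: 0.640000 − 0.404968 = 0.2350 nmi.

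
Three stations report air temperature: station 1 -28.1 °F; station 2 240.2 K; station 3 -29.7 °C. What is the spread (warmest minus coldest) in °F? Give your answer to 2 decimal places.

6.64 °F

station 1: -28.1 °F = -33.389 °C.
station 2: 240.2 K = -32.950 °C.
Spread: (-29.700) − (-33.389) = 3.689 °C = 6.64 °F.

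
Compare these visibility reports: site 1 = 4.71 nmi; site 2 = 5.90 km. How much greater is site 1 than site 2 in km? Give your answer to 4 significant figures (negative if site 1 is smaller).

2.823 km

site 1: 4.71 nmi = 8.72292 km.
Difference: 8.72292 − 5.90000 = 2.823 km.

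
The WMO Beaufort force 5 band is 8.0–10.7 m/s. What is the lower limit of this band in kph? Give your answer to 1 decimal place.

28.8 km/h

8.0–10.7 m/s × 3.6 = 28.8–38.5 km/h.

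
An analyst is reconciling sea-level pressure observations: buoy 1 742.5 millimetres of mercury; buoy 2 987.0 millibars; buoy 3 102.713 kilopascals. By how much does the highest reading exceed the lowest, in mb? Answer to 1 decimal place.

buoy 1: 742.5 mmHg = 989.919 mb.
buoy 3: 102.713 kPa = 1027.130 mb.
Spread: 1027.130 − 987.000 = 40.1 mb.

40.1 mb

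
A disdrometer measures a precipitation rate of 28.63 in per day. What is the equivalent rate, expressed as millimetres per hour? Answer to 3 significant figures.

30.3 mm/hour

28.63 in/day × 25.4 mm/in × 0.0416667 day/hour = 30.3 mm/hour.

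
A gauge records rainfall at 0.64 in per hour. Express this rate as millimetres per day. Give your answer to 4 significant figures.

0.64 in/hour × 25.4 mm/in × 24 hour/day = 390.1 mm/day.

390.1 mm/day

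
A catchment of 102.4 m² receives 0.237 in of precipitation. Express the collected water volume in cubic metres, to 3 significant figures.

Depth: 0.237 in × 25.4 = 6.0198 mm.
1 mm over 1 m² is 1 L, so volume = 6.0198 × 102.4 = 616.42752 L = 0.616 m³.

0.616 cubic metres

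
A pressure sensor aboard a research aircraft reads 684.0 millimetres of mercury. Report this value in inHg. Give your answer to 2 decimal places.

1 mmHg = 0.0393701 inHg, so 684.0 × 0.0393701 = 26.93 inHg.

26.93 inHg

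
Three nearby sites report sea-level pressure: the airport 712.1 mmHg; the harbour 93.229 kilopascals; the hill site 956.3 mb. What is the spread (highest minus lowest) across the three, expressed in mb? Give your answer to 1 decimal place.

24.0 mb

the airport: 712.1 mmHg = 949.389 mb.
the harbour: 93.229 kPa = 932.290 mb.
Spread: 956.300 − 932.290 = 24.0 mb.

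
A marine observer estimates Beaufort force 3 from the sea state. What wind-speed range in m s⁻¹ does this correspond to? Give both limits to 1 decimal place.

Beaufort 3 (gentle breeze) spans 3.4–5.4 m/s.

3.4 to 5.4 m/s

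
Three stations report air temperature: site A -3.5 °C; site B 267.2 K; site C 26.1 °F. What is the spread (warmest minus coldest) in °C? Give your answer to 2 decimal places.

site B: 267.2 K = -5.950 °C.
site C: 26.1 °F = -3.278 °C.
Spread: (-3.278) − (-5.950) = 2.672 °C.

2.67 °C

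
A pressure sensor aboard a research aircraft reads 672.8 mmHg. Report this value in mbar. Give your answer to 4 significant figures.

897.0 mb

1 mmHg = 1.33322 mb, so 672.8 × 1.33322 = 897.0 mb.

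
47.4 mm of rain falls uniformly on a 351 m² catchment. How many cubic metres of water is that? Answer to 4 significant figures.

16.64 cubic metres

1 mm over 1 m² is 1 L, so volume = 47.4 × 351 = 16637.4 L = 16.64 m³.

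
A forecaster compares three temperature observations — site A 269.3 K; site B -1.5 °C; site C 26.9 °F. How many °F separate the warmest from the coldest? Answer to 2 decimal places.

4.23 °F

site A: 269.3 K = -3.850 °C.
site C: 26.9 °F = -2.833 °C.
Spread: (-1.500) − (-3.850) = 2.350 °C = 4.23 °F.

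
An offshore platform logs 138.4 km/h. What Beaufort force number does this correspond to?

Beaufort force 12

138.4 km/h = 38.4 m/s, which is Beaufort 12 (hurricane force, ≥32.7 m/s).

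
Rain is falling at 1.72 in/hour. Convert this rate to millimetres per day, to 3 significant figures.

1050 mm/day

1.72 in/hour × 25.4 mm/in × 24 hour/day = 1050 mm/day.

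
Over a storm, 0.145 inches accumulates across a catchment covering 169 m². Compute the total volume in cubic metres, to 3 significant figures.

0.622 cubic metres

Depth: 0.145 in × 25.4 = 3.683 mm.
1 mm over 1 m² is 1 L, so volume = 3.683 × 169 = 622.427 L = 0.622 m³.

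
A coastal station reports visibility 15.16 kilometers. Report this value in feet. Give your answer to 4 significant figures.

1 km = 3280.84 ft, so 15.16 × 3280.84 = 49740 ft.

49740 ft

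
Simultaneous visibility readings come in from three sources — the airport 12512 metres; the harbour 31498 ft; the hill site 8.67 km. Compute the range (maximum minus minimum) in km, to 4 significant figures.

the airport: 12512 m = 12.51200 km.
the harbour: 31498 ft = 9.60059 km.
Spread: 12.51200 − 8.67000 = 3.842 km.

3.842 km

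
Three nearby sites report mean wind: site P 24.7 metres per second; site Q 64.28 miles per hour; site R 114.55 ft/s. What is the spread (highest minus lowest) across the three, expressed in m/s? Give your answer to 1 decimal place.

site Q: 64.28 mph = 28.736 m/s.
site R: 114.55 ft/s = 34.915 m/s.
Spread: 34.915 − 24.700 = 10.2 m/s.

10.2 m/s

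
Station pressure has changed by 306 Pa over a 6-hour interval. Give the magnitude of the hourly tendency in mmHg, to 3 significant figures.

306 Pa / 6 h × 0.00750062 mmHg/Pa = 0.383 mmHg/h.

0.383 mmHg per hour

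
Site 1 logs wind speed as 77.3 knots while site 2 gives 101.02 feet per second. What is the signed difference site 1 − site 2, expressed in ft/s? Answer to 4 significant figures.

29.45 ft/s

site 1: 77.3 kt = 130.4677 ft/s.
Difference: 130.4677 − 101.0200 = 29.45 ft/s.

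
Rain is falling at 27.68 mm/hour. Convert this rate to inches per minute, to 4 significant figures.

0.01816 in/minute

27.68 mm/hour × 0.0393701 in/mm × 0.0166667 hour/minute = 0.01816 in/minute.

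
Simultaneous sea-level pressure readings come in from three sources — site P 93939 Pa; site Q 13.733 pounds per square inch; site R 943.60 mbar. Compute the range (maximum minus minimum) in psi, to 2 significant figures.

0.11 psi

site P: 93939 Pa = 13.6247 psi.
site R: 943.60 mb = 13.6858 psi.
Spread: 13.7330 − 13.6247 = 0.11 psi.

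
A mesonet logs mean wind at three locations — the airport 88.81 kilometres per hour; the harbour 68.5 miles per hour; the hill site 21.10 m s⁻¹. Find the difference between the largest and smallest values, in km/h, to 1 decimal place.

the harbour: 68.5 mph = 110.240 km/h.
the hill site: 21.10 m/s = 75.960 km/h.
Spread: 110.240 − 75.960 = 34.3 km/h.

34.3 km/h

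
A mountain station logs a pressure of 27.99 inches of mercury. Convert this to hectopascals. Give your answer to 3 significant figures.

948 hPa

1 inHg = 33.8639 hPa, so 27.99 × 33.8639 = 948 hPa.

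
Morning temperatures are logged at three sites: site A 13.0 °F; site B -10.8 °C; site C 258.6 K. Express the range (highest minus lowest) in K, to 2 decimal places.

site A: 13.0 °F = -10.556 °C.
site C: 258.6 K = -14.550 °C.
Spread: (-10.556) − (-14.550) = 3.994 °C.

3.99 K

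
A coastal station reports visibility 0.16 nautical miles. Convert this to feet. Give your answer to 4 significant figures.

972.2 ft

1 nmi = 6076.12 ft, so 0.16 × 6076.12 = 972.2 ft.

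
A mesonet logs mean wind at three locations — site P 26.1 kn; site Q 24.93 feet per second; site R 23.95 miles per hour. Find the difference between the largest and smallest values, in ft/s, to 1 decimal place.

19.1 ft/s

site P: 26.1 kt = 44.052 ft/s.
site R: 23.95 mph = 35.127 ft/s.
Spread: 44.052 − 24.930 = 19.1 ft/s.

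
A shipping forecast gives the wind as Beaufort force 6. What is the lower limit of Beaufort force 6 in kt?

Beaufort 6 (strong breeze) spans 22–27 knots.

22 kt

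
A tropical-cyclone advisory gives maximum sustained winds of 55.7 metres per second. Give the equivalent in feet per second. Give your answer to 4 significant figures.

182.7 ft/s

1 m/s = 3.28084 ft/s, so 55.7 × 3.28084 = 182.7 ft/s.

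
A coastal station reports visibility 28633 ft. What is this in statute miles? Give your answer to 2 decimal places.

1 ft = 0.000189394 SM, so 28633 × 0.000189394 = 5.42 SM.

5.42 SM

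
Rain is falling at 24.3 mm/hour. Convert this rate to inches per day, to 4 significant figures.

24.3 mm/hour × 0.0393701 in/mm × 24 hour/day = 22.96 in/day.

22.96 in/day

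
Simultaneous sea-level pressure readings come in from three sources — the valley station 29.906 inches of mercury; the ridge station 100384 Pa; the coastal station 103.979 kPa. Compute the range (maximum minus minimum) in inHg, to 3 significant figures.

1.06 inHg

the ridge station: 100384 Pa = 29.6434 inHg.
the coastal station: 103.979 kPa = 30.7050 inHg.
Spread: 30.7050 − 29.6434 = 1.06 inHg.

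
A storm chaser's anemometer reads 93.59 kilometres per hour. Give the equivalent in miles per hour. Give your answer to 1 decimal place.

58.2 mph

1 km/h = 0.621371 mph, so 93.59 × 0.621371 = 58.2 mph.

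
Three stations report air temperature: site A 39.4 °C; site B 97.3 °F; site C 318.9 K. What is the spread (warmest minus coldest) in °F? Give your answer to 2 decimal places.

17.05 °F

site B: 97.3 °F = 36.278 °C.
site C: 318.9 K = 45.750 °C.
Spread: 45.750 − 36.278 = 9.472 °C = 17.05 °F.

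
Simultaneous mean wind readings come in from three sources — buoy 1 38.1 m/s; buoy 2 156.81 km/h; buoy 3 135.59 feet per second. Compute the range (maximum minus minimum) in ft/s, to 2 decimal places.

17.91 ft/s

buoy 1: 38.1 m/s = 125.0000 ft/s.
buoy 2: 156.81 km/h = 142.9079 ft/s.
Spread: 142.9079 − 125.0000 = 17.91 ft/s.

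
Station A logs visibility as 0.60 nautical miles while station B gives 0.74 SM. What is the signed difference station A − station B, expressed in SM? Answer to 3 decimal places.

station A: 0.60 nmi = 0.69047 SM.
Difference: 0.69047 − 0.74000 = -0.050 SM.

-0.050 SM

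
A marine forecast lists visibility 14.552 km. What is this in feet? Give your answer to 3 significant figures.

1 km = 3280.84 ft, so 14.552 × 3280.84 = 47700 ft.

47700 ft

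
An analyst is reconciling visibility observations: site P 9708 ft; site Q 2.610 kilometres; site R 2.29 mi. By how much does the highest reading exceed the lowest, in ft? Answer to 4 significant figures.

3528 ft

site Q: 2.610 km = 8562.99 ft.
site R: 2.29 SM = 12091.20 ft.
Spread: 12091.20 − 8562.99 = 3528 ft.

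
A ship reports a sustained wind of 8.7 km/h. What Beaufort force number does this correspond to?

8.7 km/h = 2.4 m/s, which is Beaufort 2 (light breeze, 1.6–3.3 m/s).

Beaufort force 2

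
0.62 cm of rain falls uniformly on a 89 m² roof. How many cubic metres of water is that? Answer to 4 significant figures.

0.5518 cubic metres

Depth: 0.62 cm × 10 = 6.2 mm.
1 mm over 1 m² is 1 L, so volume = 6.2 × 89 = 551.8 L = 0.5518 m³.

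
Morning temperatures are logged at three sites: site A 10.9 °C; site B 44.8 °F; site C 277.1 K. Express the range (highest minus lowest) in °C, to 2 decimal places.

site B: 44.8 °F = 7.111 °C.
site C: 277.1 K = 3.950 °C.
Spread: 10.900 − 3.950 = 6.950 °C.

6.95 °C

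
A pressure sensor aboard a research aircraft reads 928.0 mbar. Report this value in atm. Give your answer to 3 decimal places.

0.916 atm

1 mb = 0.000986923 atm, so 928.0 × 0.000986923 = 0.916 atm.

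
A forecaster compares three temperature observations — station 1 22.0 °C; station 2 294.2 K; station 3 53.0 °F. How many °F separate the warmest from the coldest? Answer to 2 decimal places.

18.60 °F

station 2: 294.2 K = 21.050 °C.
station 3: 53.0 °F = 11.667 °C.
Spread: 22.000 − 11.667 = 10.333 °C = 18.60 °F.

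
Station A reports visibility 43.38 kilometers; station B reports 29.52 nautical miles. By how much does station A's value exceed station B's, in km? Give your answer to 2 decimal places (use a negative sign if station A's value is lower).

-11.29 km

station B: 29.52 nmi = 54.6710 km.
Difference: 43.3800 − 54.6710 = -11.29 km.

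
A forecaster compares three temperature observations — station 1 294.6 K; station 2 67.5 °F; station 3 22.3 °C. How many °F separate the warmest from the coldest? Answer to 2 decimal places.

station 1: 294.6 K = 21.450 °C.
station 2: 67.5 °F = 19.722 °C.
Spread: 22.300 − 19.722 = 2.578 °C = 4.64 °F.

4.64 °F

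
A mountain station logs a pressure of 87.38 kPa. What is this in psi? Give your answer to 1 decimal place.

12.7 psi

1 kPa = 0.145038 psi, so 87.38 × 0.145038 = 12.7 psi.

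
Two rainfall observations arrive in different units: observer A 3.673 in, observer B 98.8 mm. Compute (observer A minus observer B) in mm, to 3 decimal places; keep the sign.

observer A: 3.673 in = 93.29420 mm.
Difference: 93.29420 − 98.80000 = -5.506 mm.

-5.506 mm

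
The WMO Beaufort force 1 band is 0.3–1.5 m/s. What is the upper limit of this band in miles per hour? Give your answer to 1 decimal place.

0.3–1.5 m/s × 2.237 = 0.7–3.4 mph.

3.4 mph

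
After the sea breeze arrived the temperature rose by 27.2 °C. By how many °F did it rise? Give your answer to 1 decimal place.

A change of 1 °C equals a change of 1.8 °F: Δ°F = 27.2 × 1.8 = 49.0 °F.

49.0 °F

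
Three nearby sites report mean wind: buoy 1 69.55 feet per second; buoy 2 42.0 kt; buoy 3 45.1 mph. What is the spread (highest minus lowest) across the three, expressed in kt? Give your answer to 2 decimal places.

2.81 kt

buoy 1: 69.55 ft/s = 41.2072 kt.
buoy 3: 45.1 mph = 39.1908 kt.
Spread: 42.0000 − 39.1908 = 2.81 kt.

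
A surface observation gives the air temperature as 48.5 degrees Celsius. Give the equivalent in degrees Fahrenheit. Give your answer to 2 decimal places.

°F = °C × 9/5 + 32 = 48.5 × 1.8 + 32 = 119.30 °F.

119.30 °F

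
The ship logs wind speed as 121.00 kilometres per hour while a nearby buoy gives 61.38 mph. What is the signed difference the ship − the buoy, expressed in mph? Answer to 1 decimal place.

the ship: 121.00 km/h = 75.186 mph.
Difference: 75.186 − 61.380 = 13.8 mph.

13.8 mph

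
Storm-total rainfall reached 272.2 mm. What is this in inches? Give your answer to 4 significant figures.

1 mm = 0.0393701 in, so 272.2 × 0.0393701 = 10.72 in.

10.72 in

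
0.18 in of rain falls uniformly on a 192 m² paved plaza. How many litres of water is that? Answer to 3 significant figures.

878 litres

Depth: 0.18 in × 25.4 = 4.572 mm.
1 mm over 1 m² is 1 L, so volume = 4.572 × 192 = 877.824 L ≈ 878 L.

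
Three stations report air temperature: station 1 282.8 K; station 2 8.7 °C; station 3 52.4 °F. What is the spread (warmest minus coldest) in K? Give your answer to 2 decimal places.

station 1: 282.8 K = 9.650 °C.
station 3: 52.4 °F = 11.333 °C.
Spread: 11.333 − 8.700 = 2.633 °C.

2.63 K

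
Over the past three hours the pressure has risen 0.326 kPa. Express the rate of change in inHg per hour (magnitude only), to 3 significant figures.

0.326 kPa / 3 h × 0.2953 inHg/kPa = 0.0321 inHg/h.

0.0321 inHg per hour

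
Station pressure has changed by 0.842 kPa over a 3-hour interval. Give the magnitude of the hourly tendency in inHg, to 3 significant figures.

0.0829 inHg per hour

0.842 kPa / 3 h × 0.2953 inHg/kPa = 0.0829 inHg/h.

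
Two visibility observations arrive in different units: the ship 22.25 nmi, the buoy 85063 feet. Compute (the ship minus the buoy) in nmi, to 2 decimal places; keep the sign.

8.25 nmi

the buoy: 85063 ft = 13.9996 nmi.
Difference: 22.2500 − 13.9996 = 8.25 nmi.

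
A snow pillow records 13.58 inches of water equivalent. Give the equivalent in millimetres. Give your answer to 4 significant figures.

344.9 mm

1 in = 25.4 mm, so 13.58 × 25.4 = 344.9 mm.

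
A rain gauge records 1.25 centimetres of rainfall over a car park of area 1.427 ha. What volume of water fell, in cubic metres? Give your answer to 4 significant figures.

178.4 cubic metres

Depth: 1.25 cm × 10 = 12.5 mm.
Area: 1.427 ha = 14270 m².
1 mm over 1 m² is 1 L, so volume = 12.5 × 14270 = 178375 L = 178.4 m³.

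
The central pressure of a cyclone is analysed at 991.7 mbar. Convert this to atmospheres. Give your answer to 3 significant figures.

1 mb = 0.000986923 atm, so 991.7 × 0.000986923 = 0.979 atm.

0.979 atm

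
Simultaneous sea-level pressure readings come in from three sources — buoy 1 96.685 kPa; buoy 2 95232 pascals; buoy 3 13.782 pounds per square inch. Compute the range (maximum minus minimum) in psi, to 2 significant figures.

buoy 1: 96.685 kPa = 14.0230 psi.
buoy 2: 95232 Pa = 13.8122 psi.
Spread: 14.0230 − 13.7820 = 0.24 psi.

0.24 psi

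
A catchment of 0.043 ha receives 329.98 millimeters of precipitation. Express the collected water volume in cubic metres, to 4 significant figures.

141.9 cubic metres

Area: 0.043 ha = 430 m².
1 mm over 1 m² is 1 L, so volume = 329.98 × 430 = 141891.4 L = 141.9 m³.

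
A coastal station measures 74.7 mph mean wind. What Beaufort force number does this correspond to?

74.7 mph = 33.4 m/s, which is Beaufort 12 (hurricane force, ≥32.7 m/s).

Beaufort force 12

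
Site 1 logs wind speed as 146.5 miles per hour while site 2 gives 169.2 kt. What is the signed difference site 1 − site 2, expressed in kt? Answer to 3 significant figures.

-41.9 kt

site 1: 146.5 mph = 127.305 kt.
Difference: 127.305 − 169.200 = -41.9 kt.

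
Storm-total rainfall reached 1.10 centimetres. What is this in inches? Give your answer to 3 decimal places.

0.433 in

1 cm = 0.393701 in, so 1.10 × 0.393701 = 0.433 in.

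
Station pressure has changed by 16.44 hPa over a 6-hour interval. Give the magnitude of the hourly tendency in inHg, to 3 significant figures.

16.44 hPa / 6 h × 0.02953 inHg/hPa = 0.0809 inHg/h.

0.0809 inHg per hour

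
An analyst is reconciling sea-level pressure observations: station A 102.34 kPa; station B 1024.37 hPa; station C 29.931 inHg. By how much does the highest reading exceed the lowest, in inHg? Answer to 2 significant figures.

0.32 inHg

station A: 102.34 kPa = 30.2210 inHg.
station B: 1024.37 hPa = 30.2496 inHg.
Spread: 30.2496 − 29.9310 = 0.32 inHg.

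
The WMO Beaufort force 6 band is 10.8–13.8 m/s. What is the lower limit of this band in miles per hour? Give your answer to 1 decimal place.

10.8–13.8 m/s × 2.237 = 24.2–30.9 mph.

24.2 mph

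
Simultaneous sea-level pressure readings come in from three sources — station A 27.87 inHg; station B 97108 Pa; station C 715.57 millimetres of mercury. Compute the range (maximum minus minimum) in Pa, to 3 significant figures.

2730 Pa

station A: 27.87 inHg = 94378.66 Pa.
station C: 715.57 mmHg = 95401.50 Pa.
Spread: 97108.00 − 94378.66 = 2730 Pa.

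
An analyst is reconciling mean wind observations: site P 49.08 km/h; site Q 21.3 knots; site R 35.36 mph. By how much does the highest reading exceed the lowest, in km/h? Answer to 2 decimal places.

site Q: 21.3 kt = 39.4476 km/h.
site R: 35.36 mph = 56.9064 km/h.
Spread: 56.9064 − 39.4476 = 17.46 km/h.

17.46 km/h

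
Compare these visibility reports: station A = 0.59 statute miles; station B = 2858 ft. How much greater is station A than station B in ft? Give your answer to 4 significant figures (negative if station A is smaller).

257.2 ft

station A: 0.59 SM = 3115.200 ft.
Difference: 3115.200 − 2858.000 = 257.2 ft.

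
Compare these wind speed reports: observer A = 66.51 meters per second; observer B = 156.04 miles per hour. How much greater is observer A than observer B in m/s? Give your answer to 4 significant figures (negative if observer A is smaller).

observer B: 156.04 mph = 69.75612 m/s.
Difference: 66.51000 − 69.75612 = -3.246 m/s.

-3.246 m/s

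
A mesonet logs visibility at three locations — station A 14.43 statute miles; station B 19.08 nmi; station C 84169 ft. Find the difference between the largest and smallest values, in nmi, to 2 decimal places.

station A: 14.43 SM = 12.5393 nmi.
station C: 84169 ft = 13.8524 nmi.
Spread: 19.0800 − 12.5393 = 6.54 nmi.

6.54 nmi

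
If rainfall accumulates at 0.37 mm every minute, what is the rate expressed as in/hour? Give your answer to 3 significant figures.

0.874 in/hour

0.37 mm/minute × 0.0393701 in/mm × 60 minute/hour = 0.874 in/hour.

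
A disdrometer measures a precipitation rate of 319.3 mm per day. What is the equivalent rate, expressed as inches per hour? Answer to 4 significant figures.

319.3 mm/day × 0.0393701 in/mm × 0.0416667 day/hour = 0.5238 in/hour.

0.5238 in/hour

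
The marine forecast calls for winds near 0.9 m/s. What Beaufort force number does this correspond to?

Beaufort force 1

0.9 m/s lies in the Beaufort 1 band (light air, 0.3–1.5 m/s).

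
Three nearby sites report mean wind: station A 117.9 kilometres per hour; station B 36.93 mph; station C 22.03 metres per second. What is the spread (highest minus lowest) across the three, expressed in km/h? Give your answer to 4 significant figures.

station B: 36.93 mph = 59.4331 km/h.
station C: 22.03 m/s = 79.3080 km/h.
Spread: 117.9000 − 59.4331 = 58.47 km/h.

58.47 km/h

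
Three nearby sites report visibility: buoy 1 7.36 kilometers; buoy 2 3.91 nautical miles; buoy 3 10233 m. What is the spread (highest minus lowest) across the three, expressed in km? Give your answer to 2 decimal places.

buoy 2: 3.91 nmi = 7.2413 km.
buoy 3: 10233 m = 10.2330 km.
Spread: 10.2330 − 7.2413 = 2.99 km.

2.99 km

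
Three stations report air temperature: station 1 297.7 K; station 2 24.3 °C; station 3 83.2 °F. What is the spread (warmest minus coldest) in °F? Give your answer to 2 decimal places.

station 1: 297.7 K = 24.550 °C.
station 3: 83.2 °F = 28.444 °C.
Spread: 28.444 − 24.300 = 4.144 °C = 7.46 °F.

7.46 °F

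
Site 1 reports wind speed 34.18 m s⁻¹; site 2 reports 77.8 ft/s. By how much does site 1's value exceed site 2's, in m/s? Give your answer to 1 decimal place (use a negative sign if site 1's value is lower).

site 2: 77.8 ft/s = 23.713 m/s.
Difference: 34.180 − 23.713 = 10.5 m/s.

10.5 m/s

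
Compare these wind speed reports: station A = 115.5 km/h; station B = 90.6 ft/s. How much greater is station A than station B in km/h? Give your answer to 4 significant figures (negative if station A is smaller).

16.09 km/h

station B: 90.6 ft/s = 99.4136 km/h.
Difference: 115.5000 − 99.4136 = 16.09 km/h.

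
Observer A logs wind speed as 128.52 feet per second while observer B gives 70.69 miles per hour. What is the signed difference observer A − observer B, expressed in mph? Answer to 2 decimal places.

observer A: 128.52 ft/s = 87.6273 mph.
Difference: 87.6273 − 70.6900 = 16.94 mph.

16.94 mph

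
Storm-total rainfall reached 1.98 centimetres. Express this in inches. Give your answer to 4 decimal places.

0.7795 in

1 cm = 0.393701 in, so 1.98 × 0.393701 = 0.7795 in.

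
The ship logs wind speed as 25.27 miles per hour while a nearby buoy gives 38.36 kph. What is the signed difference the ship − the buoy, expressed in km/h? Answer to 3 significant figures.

2.31 km/h

the ship: 25.27 mph = 40.6681 km/h.
Difference: 40.6681 − 38.3600 = 2.31 km/h.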